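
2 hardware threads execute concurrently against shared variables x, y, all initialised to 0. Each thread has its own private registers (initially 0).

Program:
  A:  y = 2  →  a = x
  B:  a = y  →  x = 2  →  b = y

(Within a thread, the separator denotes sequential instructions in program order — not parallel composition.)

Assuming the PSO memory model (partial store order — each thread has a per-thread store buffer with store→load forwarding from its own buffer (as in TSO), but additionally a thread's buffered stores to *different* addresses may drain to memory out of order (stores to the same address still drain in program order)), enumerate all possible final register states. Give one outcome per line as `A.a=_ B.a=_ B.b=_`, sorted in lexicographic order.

outcome vector order: (A.a,B.a,B.b)
|PSO outcomes| = 6

A.a=0 B.a=0 B.b=0
A.a=0 B.a=0 B.b=2
A.a=0 B.a=2 B.b=2
A.a=2 B.a=0 B.b=0
A.a=2 B.a=0 B.b=2
A.a=2 B.a=2 B.b=2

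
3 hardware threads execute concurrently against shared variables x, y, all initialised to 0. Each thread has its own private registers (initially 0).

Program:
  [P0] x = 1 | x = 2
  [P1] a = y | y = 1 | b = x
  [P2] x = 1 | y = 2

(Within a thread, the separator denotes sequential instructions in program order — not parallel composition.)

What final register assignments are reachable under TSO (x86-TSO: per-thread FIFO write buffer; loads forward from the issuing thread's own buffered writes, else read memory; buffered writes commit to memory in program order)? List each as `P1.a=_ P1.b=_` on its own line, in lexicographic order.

outcome vector order: (P1.a,P1.b)
|TSO outcomes| = 5

P1.a=0 P1.b=0
P1.a=0 P1.b=1
P1.a=0 P1.b=2
P1.a=2 P1.b=1
P1.a=2 P1.b=2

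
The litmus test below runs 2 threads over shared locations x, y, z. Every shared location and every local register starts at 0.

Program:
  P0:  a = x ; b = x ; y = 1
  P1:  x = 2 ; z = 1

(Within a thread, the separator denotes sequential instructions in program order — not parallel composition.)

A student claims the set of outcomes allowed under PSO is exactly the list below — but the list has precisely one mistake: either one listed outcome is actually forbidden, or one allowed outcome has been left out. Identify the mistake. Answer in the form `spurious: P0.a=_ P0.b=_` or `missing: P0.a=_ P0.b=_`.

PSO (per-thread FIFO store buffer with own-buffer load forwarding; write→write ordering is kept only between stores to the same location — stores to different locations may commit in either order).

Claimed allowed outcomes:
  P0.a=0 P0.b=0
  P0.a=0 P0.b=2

missing: P0.a=2 P0.b=2

outcome vector order: (P0.a,P0.b)
PSO (3): 0/0 0/2 2/2
PSO∖claimed = {2/2}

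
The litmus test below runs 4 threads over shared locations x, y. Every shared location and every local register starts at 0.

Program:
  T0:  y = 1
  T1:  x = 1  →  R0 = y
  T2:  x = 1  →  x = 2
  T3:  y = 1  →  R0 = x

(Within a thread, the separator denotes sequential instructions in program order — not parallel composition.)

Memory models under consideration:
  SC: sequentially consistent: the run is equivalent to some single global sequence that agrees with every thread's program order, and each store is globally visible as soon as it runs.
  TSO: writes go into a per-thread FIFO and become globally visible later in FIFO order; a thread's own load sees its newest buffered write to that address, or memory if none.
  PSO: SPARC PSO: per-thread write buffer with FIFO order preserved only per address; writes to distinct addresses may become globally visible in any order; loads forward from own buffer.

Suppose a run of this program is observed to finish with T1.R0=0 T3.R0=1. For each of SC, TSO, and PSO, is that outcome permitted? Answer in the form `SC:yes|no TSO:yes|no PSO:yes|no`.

outcome vector order: (T1.R0,T3.R0)
SC (5): <0 1>, <0 2>, <1 0>, <1 1>, <1 2>
TSO (6): <0 0>, <0 1>, <0 2>, <1 0>, <1 1>, <1 2>
PSO (6): <0 0>, <0 1>, <0 2>, <1 0>, <1 1>, <1 2>
target <0 1> ∈ {SC,TSO,PSO}

SC:yes TSO:yes PSO:yes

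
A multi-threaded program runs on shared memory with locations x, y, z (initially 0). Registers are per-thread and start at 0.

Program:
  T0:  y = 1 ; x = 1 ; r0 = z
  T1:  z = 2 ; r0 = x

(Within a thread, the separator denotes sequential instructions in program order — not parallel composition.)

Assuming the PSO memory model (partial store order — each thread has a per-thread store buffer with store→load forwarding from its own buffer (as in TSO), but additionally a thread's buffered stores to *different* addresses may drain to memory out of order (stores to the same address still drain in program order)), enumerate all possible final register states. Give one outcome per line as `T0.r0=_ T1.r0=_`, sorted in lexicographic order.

outcome vector order: (T0.r0,T1.r0)
|PSO outcomes| = 4

T0.r0=0 T1.r0=0
T0.r0=0 T1.r0=1
T0.r0=2 T1.r0=0
T0.r0=2 T1.r0=1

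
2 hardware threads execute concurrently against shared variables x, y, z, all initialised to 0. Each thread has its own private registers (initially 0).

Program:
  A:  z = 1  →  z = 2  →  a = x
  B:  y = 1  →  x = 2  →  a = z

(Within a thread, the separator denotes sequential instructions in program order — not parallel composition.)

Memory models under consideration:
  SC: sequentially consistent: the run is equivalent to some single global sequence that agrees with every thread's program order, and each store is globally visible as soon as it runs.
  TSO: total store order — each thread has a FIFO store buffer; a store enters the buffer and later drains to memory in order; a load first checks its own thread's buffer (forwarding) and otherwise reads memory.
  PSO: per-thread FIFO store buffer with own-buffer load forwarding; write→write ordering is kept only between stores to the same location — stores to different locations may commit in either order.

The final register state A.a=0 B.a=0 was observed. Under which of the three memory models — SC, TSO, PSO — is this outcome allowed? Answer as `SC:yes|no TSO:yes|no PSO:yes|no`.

SC:no TSO:yes PSO:yes

outcome vector order: (A.a,B.a)
[SC] allowed = {(0,2); (2,0); (2,1); (2,2)}
[TSO] allowed = {(0,0); (0,1); (0,2); (2,0); (2,1); (2,2)}
[PSO] allowed = {(0,0); (0,1); (0,2); (2,0); (2,1); (2,2)}
target (0,0) ∈ {TSO,PSO}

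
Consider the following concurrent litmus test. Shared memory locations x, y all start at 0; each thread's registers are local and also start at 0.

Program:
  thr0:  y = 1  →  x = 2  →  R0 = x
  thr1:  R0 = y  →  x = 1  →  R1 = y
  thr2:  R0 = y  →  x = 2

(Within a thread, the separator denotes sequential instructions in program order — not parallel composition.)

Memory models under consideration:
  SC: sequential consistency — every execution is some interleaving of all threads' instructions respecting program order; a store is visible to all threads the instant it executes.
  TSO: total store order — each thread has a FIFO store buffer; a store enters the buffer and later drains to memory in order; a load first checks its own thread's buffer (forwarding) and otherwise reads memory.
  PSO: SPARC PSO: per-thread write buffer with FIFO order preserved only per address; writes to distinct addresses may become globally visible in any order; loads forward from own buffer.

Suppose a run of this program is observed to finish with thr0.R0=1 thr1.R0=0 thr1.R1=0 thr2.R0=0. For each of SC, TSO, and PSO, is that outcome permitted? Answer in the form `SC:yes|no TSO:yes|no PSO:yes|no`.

outcome vector order: (thr0.R0,thr1.R0,thr1.R1,thr2.R0)
SC (10): 1010 1011 1110 1111 2000 2001 2010 2011 2110 2111
TSO (12): 1000 1001 1010 1011 1110 1111 2000 2001 2010 2011 2110 2111
PSO (12): 1000 1001 1010 1011 1110 1111 2000 2001 2010 2011 2110 2111
target 1000 ∈ {TSO,PSO}

SC:no TSO:yes PSO:yes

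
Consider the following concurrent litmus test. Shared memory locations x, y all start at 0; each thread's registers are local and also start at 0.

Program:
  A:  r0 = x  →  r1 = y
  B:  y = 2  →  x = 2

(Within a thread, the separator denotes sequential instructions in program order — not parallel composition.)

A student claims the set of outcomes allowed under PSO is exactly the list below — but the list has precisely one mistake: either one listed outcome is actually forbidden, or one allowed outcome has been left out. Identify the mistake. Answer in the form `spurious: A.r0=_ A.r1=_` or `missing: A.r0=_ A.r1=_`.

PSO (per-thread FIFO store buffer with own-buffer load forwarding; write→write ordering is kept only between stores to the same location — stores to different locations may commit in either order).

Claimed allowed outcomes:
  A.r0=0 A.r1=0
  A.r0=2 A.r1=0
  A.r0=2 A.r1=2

outcome vector order: (A.r0,A.r1)
PSO: 4 outcomes — {<0 0> <0 2> <2 0> <2 2>}
PSO∖claimed = {<0 2>}

missing: A.r0=0 A.r1=2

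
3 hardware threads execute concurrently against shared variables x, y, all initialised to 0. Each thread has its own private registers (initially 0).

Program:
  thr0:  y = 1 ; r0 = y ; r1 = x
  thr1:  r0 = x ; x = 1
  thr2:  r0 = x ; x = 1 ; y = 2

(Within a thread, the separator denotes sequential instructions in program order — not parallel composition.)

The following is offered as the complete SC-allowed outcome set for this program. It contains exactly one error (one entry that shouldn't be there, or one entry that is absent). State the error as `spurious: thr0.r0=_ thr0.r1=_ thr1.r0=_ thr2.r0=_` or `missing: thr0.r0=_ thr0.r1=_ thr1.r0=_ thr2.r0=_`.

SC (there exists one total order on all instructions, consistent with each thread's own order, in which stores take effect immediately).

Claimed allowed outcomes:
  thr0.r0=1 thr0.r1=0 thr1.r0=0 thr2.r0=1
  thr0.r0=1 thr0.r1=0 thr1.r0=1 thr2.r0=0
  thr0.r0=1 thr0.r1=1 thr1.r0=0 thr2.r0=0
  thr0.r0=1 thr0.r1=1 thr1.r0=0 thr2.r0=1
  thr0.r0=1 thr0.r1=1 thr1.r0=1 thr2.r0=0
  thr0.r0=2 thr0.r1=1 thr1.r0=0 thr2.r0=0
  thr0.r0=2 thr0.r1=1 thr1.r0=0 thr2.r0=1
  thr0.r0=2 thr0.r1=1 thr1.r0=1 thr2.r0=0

outcome vector order: (thr0.r0,thr0.r1,thr1.r0,thr2.r0)
SC: 9 outcomes — {1000; 1001; 1010; 1100; 1101; 1110; 2100; 2101; 2110}
SC∖claimed = {1000}

missing: thr0.r0=1 thr0.r1=0 thr1.r0=0 thr2.r0=0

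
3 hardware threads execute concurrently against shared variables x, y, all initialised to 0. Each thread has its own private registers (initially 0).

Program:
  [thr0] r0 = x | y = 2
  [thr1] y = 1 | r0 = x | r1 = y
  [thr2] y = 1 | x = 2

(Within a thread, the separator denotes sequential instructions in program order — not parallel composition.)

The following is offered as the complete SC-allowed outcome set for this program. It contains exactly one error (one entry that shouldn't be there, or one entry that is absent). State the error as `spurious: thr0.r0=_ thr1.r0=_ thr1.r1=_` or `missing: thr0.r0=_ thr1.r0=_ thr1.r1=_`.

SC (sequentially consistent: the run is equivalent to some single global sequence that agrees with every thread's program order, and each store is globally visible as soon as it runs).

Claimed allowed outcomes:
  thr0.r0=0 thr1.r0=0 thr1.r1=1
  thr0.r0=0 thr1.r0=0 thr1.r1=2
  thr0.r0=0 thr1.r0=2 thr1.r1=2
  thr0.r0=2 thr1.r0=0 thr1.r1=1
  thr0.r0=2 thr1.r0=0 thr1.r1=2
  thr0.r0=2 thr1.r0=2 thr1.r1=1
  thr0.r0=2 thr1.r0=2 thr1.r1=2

outcome vector order: (thr0.r0,thr1.r0,thr1.r1)
under SC → 0/0/1, 0/0/2, 0/2/1, 0/2/2, 2/0/1, 2/0/2, 2/2/1, 2/2/2
SC∖claimed = {0/2/1}

missing: thr0.r0=0 thr1.r0=2 thr1.r1=1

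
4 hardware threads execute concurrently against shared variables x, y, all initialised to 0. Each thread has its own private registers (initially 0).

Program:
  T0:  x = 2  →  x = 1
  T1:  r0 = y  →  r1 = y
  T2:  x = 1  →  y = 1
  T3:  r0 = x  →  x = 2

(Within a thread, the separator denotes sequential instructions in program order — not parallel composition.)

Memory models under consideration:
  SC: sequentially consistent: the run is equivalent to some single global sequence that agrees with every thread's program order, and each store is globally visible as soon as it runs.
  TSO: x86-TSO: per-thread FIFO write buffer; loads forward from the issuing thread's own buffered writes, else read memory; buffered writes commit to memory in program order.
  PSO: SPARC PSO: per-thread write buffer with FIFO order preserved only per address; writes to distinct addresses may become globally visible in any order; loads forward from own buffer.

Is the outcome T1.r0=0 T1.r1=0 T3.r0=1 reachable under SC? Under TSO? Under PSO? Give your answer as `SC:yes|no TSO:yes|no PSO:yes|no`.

SC:yes TSO:yes PSO:yes

outcome vector order: (T1.r0,T1.r1,T3.r0)
under SC → 000, 001, 002, 010, 011, 012, 110, 111, 112
under TSO → 000, 001, 002, 010, 011, 012, 110, 111, 112
under PSO → 000, 001, 002, 010, 011, 012, 110, 111, 112
target 001 ∈ {SC,TSO,PSO}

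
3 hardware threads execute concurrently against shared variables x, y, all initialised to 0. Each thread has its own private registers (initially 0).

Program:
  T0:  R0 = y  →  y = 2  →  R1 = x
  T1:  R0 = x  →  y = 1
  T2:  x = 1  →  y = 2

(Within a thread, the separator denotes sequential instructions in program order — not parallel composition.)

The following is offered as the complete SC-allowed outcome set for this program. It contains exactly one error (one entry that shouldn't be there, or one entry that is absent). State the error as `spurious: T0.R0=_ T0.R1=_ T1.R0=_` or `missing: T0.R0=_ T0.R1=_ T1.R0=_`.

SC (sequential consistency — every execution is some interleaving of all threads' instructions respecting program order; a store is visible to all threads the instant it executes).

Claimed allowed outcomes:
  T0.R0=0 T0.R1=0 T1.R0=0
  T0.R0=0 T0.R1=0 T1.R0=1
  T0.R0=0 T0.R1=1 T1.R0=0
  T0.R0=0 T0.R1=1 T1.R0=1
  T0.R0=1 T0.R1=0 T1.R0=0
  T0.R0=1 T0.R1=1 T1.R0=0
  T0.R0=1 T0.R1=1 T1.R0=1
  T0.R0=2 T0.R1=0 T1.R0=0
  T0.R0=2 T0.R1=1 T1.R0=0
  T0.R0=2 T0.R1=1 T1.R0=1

spurious: T0.R0=2 T0.R1=0 T1.R0=0

outcome vector order: (T0.R0,T0.R1,T1.R0)
SC (9): 0/0/0 0/0/1 0/1/0 0/1/1 1/0/0 1/1/0 1/1/1 2/1/0 2/1/1
claimed∖SC = {2/0/0}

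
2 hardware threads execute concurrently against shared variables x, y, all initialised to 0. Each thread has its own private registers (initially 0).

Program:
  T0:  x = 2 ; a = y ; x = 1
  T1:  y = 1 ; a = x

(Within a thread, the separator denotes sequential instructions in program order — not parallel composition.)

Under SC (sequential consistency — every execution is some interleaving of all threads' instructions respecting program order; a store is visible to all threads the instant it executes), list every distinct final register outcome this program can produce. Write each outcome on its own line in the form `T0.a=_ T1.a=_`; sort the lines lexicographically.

T0.a=0 T1.a=1
T0.a=0 T1.a=2
T0.a=1 T1.a=0
T0.a=1 T1.a=1
T0.a=1 T1.a=2

outcome vector order: (T0.a,T1.a)
|SC outcomes| = 5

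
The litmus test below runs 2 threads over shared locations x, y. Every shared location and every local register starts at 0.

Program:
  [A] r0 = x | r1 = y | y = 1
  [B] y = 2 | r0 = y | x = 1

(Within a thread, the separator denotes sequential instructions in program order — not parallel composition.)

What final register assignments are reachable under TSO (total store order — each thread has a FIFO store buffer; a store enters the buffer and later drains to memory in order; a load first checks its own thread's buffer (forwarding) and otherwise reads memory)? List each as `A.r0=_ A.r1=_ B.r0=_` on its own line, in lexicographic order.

outcome vector order: (A.r0,A.r1,B.r0)
|TSO outcomes| = 5

A.r0=0 A.r1=0 B.r0=1
A.r0=0 A.r1=0 B.r0=2
A.r0=0 A.r1=2 B.r0=1
A.r0=0 A.r1=2 B.r0=2
A.r0=1 A.r1=2 B.r0=2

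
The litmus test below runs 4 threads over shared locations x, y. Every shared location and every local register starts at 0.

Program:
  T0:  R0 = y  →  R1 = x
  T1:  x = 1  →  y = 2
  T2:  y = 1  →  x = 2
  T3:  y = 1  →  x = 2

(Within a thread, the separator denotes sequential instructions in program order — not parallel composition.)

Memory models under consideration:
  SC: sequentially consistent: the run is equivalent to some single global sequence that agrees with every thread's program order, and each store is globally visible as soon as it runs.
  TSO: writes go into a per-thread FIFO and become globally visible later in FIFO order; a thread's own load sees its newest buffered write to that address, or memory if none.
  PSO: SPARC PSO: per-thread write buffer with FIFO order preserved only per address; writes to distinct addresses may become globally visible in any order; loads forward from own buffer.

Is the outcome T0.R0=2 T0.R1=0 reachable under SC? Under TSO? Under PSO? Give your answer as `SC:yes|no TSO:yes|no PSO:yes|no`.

outcome vector order: (T0.R0,T0.R1)
SC: 8 outcomes — {(0,0); (0,1); (0,2); (1,0); (1,1); (1,2); (2,1); (2,2)}
TSO: 8 outcomes — {(0,0); (0,1); (0,2); (1,0); (1,1); (1,2); (2,1); (2,2)}
PSO: 9 outcomes — {(0,0); (0,1); (0,2); (1,0); (1,1); (1,2); (2,0); (2,1); (2,2)}
target (2,0) ∈ {PSO}

SC:no TSO:no PSO:yes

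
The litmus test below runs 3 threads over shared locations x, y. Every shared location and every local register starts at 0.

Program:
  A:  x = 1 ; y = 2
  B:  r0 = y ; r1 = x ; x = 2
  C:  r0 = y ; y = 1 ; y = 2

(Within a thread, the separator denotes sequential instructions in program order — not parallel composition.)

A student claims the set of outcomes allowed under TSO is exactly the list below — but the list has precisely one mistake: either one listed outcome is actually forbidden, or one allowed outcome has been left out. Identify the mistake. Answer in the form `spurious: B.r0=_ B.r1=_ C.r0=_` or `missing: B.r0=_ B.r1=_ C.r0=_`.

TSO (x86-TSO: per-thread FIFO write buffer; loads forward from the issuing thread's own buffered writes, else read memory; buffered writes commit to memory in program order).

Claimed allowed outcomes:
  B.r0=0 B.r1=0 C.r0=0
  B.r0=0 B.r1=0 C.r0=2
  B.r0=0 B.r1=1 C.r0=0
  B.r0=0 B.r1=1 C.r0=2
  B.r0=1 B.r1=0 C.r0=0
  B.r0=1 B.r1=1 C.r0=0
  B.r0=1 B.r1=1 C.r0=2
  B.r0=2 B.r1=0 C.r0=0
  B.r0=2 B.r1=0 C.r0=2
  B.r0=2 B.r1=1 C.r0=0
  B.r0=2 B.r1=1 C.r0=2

spurious: B.r0=2 B.r1=0 C.r0=2

outcome vector order: (B.r0,B.r1,C.r0)
TSO (10): 000 002 010 012 100 110 112 200 210 212
claimed∖TSO = {202}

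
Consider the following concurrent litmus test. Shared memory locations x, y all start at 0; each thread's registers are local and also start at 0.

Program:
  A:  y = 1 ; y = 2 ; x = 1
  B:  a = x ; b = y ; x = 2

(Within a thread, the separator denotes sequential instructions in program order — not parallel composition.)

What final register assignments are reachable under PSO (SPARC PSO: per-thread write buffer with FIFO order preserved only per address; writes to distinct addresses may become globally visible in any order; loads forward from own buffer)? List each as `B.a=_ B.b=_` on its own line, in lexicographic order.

outcome vector order: (B.a,B.b)
|PSO outcomes| = 6

B.a=0 B.b=0
B.a=0 B.b=1
B.a=0 B.b=2
B.a=1 B.b=0
B.a=1 B.b=1
B.a=1 B.b=2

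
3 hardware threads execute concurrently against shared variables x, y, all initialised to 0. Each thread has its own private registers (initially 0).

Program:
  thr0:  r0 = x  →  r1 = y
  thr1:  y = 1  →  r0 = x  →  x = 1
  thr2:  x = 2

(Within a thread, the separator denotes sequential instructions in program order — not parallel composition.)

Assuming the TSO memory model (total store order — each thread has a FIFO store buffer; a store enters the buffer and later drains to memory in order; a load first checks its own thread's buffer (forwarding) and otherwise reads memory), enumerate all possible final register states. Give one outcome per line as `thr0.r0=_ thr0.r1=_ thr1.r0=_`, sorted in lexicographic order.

outcome vector order: (thr0.r0,thr0.r1,thr1.r0)
|TSO outcomes| = 10

thr0.r0=0 thr0.r1=0 thr1.r0=0
thr0.r0=0 thr0.r1=0 thr1.r0=2
thr0.r0=0 thr0.r1=1 thr1.r0=0
thr0.r0=0 thr0.r1=1 thr1.r0=2
thr0.r0=1 thr0.r1=1 thr1.r0=0
thr0.r0=1 thr0.r1=1 thr1.r0=2
thr0.r0=2 thr0.r1=0 thr1.r0=0
thr0.r0=2 thr0.r1=0 thr1.r0=2
thr0.r0=2 thr0.r1=1 thr1.r0=0
thr0.r0=2 thr0.r1=1 thr1.r0=2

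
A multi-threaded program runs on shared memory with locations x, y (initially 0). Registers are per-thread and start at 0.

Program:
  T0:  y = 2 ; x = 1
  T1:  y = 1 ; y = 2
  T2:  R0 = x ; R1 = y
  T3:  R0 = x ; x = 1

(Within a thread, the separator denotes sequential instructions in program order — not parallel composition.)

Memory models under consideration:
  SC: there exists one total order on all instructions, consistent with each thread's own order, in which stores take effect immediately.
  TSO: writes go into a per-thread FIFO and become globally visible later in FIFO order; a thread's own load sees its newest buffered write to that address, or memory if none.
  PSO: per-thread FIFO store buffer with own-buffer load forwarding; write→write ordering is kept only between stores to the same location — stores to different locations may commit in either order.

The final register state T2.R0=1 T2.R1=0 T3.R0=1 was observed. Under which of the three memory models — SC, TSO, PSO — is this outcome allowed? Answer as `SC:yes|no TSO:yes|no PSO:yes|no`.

outcome vector order: (T2.R0,T2.R1,T3.R0)
SC: 11 outcomes — {(0,0,0) (0,0,1) (0,1,0) (0,1,1) (0,2,0) (0,2,1) (1,0,0) (1,1,0) (1,1,1) (1,2,0) (1,2,1)}
TSO: 11 outcomes — {(0,0,0) (0,0,1) (0,1,0) (0,1,1) (0,2,0) (0,2,1) (1,0,0) (1,1,0) (1,1,1) (1,2,0) (1,2,1)}
PSO: 12 outcomes — {(0,0,0) (0,0,1) (0,1,0) (0,1,1) (0,2,0) (0,2,1) (1,0,0) (1,0,1) (1,1,0) (1,1,1) (1,2,0) (1,2,1)}
target (1,0,1) ∈ {PSO}

SC:no TSO:no PSO:yes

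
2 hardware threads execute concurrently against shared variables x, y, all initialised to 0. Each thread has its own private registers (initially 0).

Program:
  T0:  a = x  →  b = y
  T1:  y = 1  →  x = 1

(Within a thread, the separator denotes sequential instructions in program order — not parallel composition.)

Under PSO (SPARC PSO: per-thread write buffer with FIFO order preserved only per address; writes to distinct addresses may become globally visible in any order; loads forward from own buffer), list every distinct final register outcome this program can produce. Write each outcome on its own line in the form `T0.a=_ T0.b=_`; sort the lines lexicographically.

T0.a=0 T0.b=0
T0.a=0 T0.b=1
T0.a=1 T0.b=0
T0.a=1 T0.b=1

outcome vector order: (T0.a,T0.b)
|PSO outcomes| = 4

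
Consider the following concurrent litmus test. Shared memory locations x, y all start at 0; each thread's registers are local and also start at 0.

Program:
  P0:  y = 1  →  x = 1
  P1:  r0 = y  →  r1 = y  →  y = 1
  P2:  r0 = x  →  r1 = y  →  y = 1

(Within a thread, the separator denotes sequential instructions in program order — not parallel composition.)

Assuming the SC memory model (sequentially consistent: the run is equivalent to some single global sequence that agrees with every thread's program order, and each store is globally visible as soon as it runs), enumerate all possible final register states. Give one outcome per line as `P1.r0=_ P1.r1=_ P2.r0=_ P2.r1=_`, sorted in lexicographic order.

outcome vector order: (P1.r0,P1.r1,P2.r0,P2.r1)
|SC outcomes| = 9

P1.r0=0 P1.r1=0 P2.r0=0 P2.r1=0
P1.r0=0 P1.r1=0 P2.r0=0 P2.r1=1
P1.r0=0 P1.r1=0 P2.r0=1 P2.r1=1
P1.r0=0 P1.r1=1 P2.r0=0 P2.r1=0
P1.r0=0 P1.r1=1 P2.r0=0 P2.r1=1
P1.r0=0 P1.r1=1 P2.r0=1 P2.r1=1
P1.r0=1 P1.r1=1 P2.r0=0 P2.r1=0
P1.r0=1 P1.r1=1 P2.r0=0 P2.r1=1
P1.r0=1 P1.r1=1 P2.r0=1 P2.r1=1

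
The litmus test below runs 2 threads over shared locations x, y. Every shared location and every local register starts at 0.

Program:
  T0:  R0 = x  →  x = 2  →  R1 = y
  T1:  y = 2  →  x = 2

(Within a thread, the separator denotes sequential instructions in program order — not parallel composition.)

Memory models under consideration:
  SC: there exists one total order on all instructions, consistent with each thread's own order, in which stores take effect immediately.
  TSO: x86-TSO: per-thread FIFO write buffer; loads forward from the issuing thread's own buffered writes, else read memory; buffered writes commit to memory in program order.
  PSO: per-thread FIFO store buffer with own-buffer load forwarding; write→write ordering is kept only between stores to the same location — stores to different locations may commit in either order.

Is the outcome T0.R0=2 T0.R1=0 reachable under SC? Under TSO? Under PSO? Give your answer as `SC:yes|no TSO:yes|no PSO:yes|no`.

outcome vector order: (T0.R0,T0.R1)
under SC → <0 0>, <0 2>, <2 2>
under TSO → <0 0>, <0 2>, <2 2>
under PSO → <0 0>, <0 2>, <2 0>, <2 2>
target <2 0> ∈ {PSO}

SC:no TSO:no PSO:yes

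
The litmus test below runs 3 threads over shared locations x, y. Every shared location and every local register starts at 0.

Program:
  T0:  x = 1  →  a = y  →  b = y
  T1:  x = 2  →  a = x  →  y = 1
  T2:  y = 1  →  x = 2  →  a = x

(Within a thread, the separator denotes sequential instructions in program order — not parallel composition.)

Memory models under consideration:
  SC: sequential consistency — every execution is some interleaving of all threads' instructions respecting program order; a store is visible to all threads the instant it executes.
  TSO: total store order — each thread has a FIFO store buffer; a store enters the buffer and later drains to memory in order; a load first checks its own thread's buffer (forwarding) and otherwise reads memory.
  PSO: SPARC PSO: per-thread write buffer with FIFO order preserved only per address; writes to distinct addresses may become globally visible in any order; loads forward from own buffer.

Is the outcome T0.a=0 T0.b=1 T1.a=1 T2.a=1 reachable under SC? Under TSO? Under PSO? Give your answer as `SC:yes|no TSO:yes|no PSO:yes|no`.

SC:no TSO:yes PSO:yes

outcome vector order: (T0.a,T0.b,T1.a,T2.a)
SC: 8 outcomes — {0012; 0022; 0112; 0122; 1111; 1112; 1121; 1122}
TSO: 12 outcomes — {0011; 0012; 0021; 0022; 0111; 0112; 0121; 0122; 1111; 1112; 1121; 1122}
PSO: 12 outcomes — {0011; 0012; 0021; 0022; 0111; 0112; 0121; 0122; 1111; 1112; 1121; 1122}
target 0111 ∈ {TSO,PSO}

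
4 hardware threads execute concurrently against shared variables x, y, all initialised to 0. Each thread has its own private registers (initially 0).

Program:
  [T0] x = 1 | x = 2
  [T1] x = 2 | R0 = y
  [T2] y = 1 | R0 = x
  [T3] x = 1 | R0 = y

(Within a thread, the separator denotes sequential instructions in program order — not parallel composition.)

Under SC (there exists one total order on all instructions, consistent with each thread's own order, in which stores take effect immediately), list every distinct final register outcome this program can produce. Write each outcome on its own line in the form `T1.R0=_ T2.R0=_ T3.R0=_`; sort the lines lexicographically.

outcome vector order: (T1.R0,T2.R0,T3.R0)
|SC outcomes| = 9

T1.R0=0 T2.R0=1 T3.R0=0
T1.R0=0 T2.R0=1 T3.R0=1
T1.R0=0 T2.R0=2 T3.R0=0
T1.R0=0 T2.R0=2 T3.R0=1
T1.R0=1 T2.R0=0 T3.R0=1
T1.R0=1 T2.R0=1 T3.R0=0
T1.R0=1 T2.R0=1 T3.R0=1
T1.R0=1 T2.R0=2 T3.R0=0
T1.R0=1 T2.R0=2 T3.R0=1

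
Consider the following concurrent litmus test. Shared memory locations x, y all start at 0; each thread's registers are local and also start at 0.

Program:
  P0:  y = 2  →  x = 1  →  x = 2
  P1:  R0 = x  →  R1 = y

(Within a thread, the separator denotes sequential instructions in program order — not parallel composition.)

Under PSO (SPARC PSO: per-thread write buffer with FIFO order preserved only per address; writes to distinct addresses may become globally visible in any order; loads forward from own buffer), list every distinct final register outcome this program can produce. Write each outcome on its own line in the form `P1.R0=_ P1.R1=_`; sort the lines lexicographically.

outcome vector order: (P1.R0,P1.R1)
|PSO outcomes| = 6

P1.R0=0 P1.R1=0
P1.R0=0 P1.R1=2
P1.R0=1 P1.R1=0
P1.R0=1 P1.R1=2
P1.R0=2 P1.R1=0
P1.R0=2 P1.R1=2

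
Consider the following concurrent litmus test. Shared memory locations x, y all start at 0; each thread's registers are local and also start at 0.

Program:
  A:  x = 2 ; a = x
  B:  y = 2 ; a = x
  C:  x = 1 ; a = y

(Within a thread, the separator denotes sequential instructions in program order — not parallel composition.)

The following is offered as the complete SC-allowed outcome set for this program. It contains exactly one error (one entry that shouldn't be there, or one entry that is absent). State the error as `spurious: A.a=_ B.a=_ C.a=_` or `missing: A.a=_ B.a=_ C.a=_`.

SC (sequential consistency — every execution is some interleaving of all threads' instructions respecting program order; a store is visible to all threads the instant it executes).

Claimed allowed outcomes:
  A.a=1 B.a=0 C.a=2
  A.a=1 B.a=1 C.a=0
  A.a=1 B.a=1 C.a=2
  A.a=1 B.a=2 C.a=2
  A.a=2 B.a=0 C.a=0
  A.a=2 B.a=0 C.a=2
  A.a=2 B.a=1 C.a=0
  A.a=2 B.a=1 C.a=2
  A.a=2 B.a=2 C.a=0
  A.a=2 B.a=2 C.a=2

spurious: A.a=2 B.a=0 C.a=0

outcome vector order: (A.a,B.a,C.a)
[SC] allowed = {(1,0,2) (1,1,0) (1,1,2) (1,2,2) (2,0,2) (2,1,0) (2,1,2) (2,2,0) (2,2,2)}
claimed∖SC = {(2,0,0)}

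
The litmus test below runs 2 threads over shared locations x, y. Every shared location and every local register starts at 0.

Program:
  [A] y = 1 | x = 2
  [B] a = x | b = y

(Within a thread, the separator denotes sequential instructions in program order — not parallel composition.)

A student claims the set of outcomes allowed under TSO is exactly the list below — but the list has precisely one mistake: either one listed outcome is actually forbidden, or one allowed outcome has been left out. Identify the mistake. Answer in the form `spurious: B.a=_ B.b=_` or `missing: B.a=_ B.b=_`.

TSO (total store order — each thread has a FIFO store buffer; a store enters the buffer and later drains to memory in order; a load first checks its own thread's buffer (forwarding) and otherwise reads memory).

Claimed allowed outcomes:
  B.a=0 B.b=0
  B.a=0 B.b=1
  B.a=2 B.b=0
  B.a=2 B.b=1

spurious: B.a=2 B.b=0

outcome vector order: (B.a,B.b)
TSO (3): (0,0) (0,1) (2,1)
claimed∖TSO = {(2,0)}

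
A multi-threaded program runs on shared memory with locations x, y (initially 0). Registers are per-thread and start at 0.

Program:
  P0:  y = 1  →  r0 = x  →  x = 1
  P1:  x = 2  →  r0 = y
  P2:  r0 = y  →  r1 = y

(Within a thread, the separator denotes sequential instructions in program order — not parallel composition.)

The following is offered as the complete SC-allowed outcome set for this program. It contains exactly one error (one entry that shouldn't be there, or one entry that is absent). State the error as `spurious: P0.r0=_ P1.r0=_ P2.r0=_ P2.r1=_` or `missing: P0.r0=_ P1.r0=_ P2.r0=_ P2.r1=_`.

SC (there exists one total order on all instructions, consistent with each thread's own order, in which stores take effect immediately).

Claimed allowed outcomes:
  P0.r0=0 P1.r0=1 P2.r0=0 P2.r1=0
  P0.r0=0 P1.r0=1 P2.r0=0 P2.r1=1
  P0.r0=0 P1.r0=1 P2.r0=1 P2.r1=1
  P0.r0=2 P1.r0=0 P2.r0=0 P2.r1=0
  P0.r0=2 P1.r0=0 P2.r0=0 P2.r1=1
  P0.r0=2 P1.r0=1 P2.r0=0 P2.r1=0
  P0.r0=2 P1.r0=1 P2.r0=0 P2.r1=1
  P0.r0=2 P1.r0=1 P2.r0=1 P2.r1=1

missing: P0.r0=2 P1.r0=0 P2.r0=1 P2.r1=1

outcome vector order: (P0.r0,P1.r0,P2.r0,P2.r1)
SC: 9 outcomes — {0/1/0/0; 0/1/0/1; 0/1/1/1; 2/0/0/0; 2/0/0/1; 2/0/1/1; 2/1/0/0; 2/1/0/1; 2/1/1/1}
SC∖claimed = {2/0/1/1}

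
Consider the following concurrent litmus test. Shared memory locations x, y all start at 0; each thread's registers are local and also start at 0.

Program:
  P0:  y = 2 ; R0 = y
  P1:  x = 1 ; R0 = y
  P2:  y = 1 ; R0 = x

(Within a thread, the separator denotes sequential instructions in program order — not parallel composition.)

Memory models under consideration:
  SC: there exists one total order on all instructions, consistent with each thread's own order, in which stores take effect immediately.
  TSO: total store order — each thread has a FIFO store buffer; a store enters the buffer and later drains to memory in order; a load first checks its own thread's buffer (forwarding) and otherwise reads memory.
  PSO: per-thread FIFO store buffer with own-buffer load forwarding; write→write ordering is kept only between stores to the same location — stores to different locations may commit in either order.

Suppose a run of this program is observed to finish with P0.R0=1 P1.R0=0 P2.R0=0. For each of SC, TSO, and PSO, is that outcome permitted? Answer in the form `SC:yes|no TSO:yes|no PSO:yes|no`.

SC:no TSO:yes PSO:yes

outcome vector order: (P0.R0,P1.R0,P2.R0)
SC (9): 1/0/1 1/1/0 1/1/1 1/2/1 2/0/1 2/1/0 2/1/1 2/2/0 2/2/1
TSO (12): 1/0/0 1/0/1 1/1/0 1/1/1 1/2/0 1/2/1 2/0/0 2/0/1 2/1/0 2/1/1 2/2/0 2/2/1
PSO (12): 1/0/0 1/0/1 1/1/0 1/1/1 1/2/0 1/2/1 2/0/0 2/0/1 2/1/0 2/1/1 2/2/0 2/2/1
target 1/0/0 ∈ {TSO,PSO}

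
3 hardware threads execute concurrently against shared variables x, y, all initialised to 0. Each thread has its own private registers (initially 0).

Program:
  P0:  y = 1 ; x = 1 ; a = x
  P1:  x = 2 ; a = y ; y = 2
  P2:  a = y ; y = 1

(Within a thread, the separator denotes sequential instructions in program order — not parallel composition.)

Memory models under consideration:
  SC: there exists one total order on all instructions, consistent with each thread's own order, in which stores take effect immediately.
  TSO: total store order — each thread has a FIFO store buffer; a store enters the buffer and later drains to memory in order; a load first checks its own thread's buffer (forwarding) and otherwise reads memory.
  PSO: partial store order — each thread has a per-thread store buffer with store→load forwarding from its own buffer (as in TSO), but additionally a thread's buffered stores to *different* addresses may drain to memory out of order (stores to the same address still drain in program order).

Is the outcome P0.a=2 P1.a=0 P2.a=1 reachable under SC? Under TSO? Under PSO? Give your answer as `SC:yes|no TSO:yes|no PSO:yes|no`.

SC:no TSO:yes PSO:yes

outcome vector order: (P0.a,P1.a,P2.a)
SC (9): (1,0,0) (1,0,1) (1,0,2) (1,1,0) (1,1,1) (1,1,2) (2,1,0) (2,1,1) (2,1,2)
TSO (12): (1,0,0) (1,0,1) (1,0,2) (1,1,0) (1,1,1) (1,1,2) (2,0,0) (2,0,1) (2,0,2) (2,1,0) (2,1,1) (2,1,2)
PSO (12): (1,0,0) (1,0,1) (1,0,2) (1,1,0) (1,1,1) (1,1,2) (2,0,0) (2,0,1) (2,0,2) (2,1,0) (2,1,1) (2,1,2)
target (2,0,1) ∈ {TSO,PSO}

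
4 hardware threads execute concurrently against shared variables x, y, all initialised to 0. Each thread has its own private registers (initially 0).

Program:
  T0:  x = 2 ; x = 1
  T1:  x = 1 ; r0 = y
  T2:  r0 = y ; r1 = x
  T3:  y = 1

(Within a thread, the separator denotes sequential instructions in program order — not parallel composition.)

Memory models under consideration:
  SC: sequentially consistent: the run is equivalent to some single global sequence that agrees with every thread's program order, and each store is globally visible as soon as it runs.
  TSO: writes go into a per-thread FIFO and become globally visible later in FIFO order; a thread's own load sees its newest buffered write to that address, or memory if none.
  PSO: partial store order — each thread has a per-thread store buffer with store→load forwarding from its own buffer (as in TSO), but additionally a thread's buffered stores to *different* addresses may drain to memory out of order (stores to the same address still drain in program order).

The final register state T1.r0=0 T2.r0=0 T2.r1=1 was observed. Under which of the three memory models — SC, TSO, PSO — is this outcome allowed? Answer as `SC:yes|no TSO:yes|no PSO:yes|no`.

SC:yes TSO:yes PSO:yes

outcome vector order: (T1.r0,T2.r0,T2.r1)
[SC] allowed = {0/0/0, 0/0/1, 0/0/2, 0/1/1, 0/1/2, 1/0/0, 1/0/1, 1/0/2, 1/1/0, 1/1/1, 1/1/2}
[TSO] allowed = {0/0/0, 0/0/1, 0/0/2, 0/1/0, 0/1/1, 0/1/2, 1/0/0, 1/0/1, 1/0/2, 1/1/0, 1/1/1, 1/1/2}
[PSO] allowed = {0/0/0, 0/0/1, 0/0/2, 0/1/0, 0/1/1, 0/1/2, 1/0/0, 1/0/1, 1/0/2, 1/1/0, 1/1/1, 1/1/2}
target 0/0/1 ∈ {SC,TSO,PSO}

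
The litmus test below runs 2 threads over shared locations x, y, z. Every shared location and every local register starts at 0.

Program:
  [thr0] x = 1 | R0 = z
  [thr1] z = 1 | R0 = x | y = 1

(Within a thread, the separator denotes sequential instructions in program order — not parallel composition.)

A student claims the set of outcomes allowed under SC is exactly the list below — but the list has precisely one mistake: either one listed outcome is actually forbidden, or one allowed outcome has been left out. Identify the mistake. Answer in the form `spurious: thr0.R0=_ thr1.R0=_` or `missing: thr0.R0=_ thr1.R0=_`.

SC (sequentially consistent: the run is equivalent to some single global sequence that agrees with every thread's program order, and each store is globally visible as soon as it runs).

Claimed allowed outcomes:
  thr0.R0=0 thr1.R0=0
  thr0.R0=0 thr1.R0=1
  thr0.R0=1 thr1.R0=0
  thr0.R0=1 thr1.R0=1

spurious: thr0.R0=0 thr1.R0=0

outcome vector order: (thr0.R0,thr1.R0)
SC: 3 outcomes — {0/1; 1/0; 1/1}
claimed∖SC = {0/0}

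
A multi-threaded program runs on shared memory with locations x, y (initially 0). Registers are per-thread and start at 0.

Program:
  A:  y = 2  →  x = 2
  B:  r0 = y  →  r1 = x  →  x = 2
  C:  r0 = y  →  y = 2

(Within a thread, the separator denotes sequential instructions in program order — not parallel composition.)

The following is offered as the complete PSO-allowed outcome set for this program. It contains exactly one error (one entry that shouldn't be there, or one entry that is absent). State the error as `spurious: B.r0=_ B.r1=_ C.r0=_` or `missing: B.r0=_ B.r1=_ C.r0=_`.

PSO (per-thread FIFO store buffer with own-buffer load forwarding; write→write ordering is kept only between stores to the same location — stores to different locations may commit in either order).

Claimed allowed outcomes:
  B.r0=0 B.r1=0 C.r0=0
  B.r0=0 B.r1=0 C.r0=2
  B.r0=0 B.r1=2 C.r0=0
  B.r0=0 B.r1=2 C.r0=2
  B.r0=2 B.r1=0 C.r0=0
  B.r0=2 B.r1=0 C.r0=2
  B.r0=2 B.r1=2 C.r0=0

outcome vector order: (B.r0,B.r1,C.r0)
under PSO → 000; 002; 020; 022; 200; 202; 220; 222
PSO∖claimed = {222}

missing: B.r0=2 B.r1=2 C.r0=2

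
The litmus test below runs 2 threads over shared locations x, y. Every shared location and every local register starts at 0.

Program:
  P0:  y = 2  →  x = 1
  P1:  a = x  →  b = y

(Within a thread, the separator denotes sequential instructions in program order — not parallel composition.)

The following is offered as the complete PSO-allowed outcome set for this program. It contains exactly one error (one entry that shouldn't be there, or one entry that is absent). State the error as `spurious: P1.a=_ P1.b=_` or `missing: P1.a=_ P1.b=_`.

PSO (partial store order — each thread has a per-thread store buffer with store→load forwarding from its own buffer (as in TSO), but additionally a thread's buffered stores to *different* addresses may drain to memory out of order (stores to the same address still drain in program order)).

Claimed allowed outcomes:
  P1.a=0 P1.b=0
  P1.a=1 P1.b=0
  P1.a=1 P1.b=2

missing: P1.a=0 P1.b=2

outcome vector order: (P1.a,P1.b)
PSO: 4 outcomes — {(0,0) (0,2) (1,0) (1,2)}
PSO∖claimed = {(0,2)}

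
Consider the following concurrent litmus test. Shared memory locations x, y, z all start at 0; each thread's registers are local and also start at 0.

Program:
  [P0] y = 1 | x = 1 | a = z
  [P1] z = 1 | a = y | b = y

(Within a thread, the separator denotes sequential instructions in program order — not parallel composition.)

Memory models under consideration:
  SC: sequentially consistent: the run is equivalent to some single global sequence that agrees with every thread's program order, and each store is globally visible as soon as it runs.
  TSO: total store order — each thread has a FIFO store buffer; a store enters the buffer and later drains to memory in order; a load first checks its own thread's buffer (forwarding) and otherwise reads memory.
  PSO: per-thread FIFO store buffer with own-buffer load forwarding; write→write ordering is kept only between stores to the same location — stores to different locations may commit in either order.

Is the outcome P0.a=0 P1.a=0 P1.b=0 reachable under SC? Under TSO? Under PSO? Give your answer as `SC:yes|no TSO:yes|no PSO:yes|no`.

outcome vector order: (P0.a,P1.a,P1.b)
[SC] allowed = {011; 100; 101; 111}
[TSO] allowed = {000; 001; 011; 100; 101; 111}
[PSO] allowed = {000; 001; 011; 100; 101; 111}
target 000 ∈ {TSO,PSO}

SC:no TSO:yes PSO:yes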